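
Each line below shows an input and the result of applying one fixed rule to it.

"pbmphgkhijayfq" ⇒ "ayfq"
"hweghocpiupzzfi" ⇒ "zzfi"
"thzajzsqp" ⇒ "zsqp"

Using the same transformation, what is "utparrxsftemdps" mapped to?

Rule — keep only the last 4 characters.
"utparrxsftemdps" → "mdps".

mdps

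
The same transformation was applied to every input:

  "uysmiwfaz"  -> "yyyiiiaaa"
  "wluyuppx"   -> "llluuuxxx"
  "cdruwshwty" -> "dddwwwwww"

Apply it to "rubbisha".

Each output is the input with this applied: keep one character in every 3, starting at position 2 (positions 2nd, 5th, 8th, ...), then repeat every character 3 times.
"rubbisha" → "uia" → "uuuiiiaaa".

uuuiiiaaa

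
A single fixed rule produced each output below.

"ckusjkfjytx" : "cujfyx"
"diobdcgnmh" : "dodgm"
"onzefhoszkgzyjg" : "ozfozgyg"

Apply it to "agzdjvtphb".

Rule — keep every other character starting from the first (positions 1st, 3rd, 5th, ...).
Applying that to "agzdjvtphb" gives "azjth".

azjth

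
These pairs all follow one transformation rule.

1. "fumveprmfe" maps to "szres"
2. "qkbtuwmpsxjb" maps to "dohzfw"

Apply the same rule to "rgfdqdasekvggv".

In each case the input is transformed by: shift every letter 13 places forward in the alphabet (wrapping around) — i.e. ROT13, then keep every other character starting from the first (positions 1st, 3rd, 5th, ...).
"rgfdqdasekvggv" → "etsqdqnfrxitti" → "esdnrit".

esdnrit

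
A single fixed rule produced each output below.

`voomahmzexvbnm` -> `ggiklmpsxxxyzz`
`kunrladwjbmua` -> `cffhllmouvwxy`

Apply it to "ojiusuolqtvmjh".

bdeffgstuuwxzz

The rule is to shift every letter 11 places forward in the alphabet (wrapping around), then sort the characters into alphabetical order.
Applying both steps to "ojiusuolqtvmjh": "zutfdfzwbegxus", then "bdeffgstuuwxzz".
(Check on "kunrladwjbmua": → "vfycwlohumxfl" → "cffhllmouvwxy" ✓)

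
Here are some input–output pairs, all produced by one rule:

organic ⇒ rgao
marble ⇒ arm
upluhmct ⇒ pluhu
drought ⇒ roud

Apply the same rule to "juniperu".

unipj

Looking at the pairs, the operation is to delete the last 3 characters, then move the first character to the end.
For "juniperu", step one produces "junip"; step two turns that into "unipj".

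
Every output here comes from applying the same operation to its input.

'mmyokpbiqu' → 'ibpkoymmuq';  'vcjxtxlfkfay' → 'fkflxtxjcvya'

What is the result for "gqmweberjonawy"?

The rule is to reverse the string, then move the first 2 characters to the end (rotate left by 2).
Starting from "gqmweberjonawy": after the first operation, "ywanojrebewmqg"; after the second, "anojrebewmqgyw".

anojrebewmqgyw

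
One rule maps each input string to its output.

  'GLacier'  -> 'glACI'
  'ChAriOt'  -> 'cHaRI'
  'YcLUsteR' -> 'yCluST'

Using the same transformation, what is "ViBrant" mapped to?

vIbRA

The rule is to flip the case of every letter, then delete the last 2 characters.
"ViBrant" → "vIbRA".
(Check on "YcLUsteR": → "yCluSTEr" → "yCluST" ✓)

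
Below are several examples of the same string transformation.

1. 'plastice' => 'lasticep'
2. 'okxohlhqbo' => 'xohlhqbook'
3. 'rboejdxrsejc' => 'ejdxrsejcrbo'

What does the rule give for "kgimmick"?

In each case the input is transformed by: move the last 3 characters to the front (rotate right by 3), then swap the front and back halves of the string.
Starting from "kgimmick": after the first operation, "ickkgimm"; after the second, "gimmickk".

gimmickk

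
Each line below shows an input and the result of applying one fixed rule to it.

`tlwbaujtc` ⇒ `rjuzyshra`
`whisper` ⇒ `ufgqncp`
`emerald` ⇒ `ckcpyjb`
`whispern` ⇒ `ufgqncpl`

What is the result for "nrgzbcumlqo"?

lpexzaskjom

Rule — shift every letter 2 places backward in the alphabet (wrapping around).
For "nrgzbcumlqo" the result is "lpexzaskjom".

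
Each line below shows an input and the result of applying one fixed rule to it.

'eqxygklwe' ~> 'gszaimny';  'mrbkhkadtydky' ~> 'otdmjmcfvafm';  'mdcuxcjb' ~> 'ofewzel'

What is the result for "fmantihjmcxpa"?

In each case the input is transformed by: shift every letter 2 places forward in the alphabet (wrapping around), then delete the last character.
Working it through for "fmantihjmcxpa": intermediate "hocpvkjloezrc", final "hocpvkjloezr".

hocpvkjloezr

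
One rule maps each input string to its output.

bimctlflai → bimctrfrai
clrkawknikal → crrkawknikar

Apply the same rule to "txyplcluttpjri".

Looking at the pairs, the operation is to replace every "l" with "r".
"txyplcluttpjri" → "txyprcruttpjri".

txyprcruttpjri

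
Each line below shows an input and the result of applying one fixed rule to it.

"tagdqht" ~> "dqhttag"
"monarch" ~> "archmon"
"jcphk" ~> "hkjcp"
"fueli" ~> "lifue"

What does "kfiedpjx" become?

Rule — move the first 3 characters to the end (rotate left by 3).
Applying that to "kfiedpjx" gives "edpjxkfi".

edpjxkfi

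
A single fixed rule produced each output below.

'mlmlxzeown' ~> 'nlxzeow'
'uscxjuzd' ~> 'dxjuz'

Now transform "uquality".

The pattern: delete the first 3 characters, then move the last character to the front.
For "uquality", step one produces "ality"; step two turns that into "yalit".
(Check on "mlmlxzeown": → "lxzeown" → "nlxzeow" ✓)

yalit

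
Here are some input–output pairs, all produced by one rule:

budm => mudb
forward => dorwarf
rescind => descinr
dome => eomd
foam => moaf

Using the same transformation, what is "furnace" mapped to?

eurnacf

The rule is to swap the first and last characters.
"furnace" → "eurnacf".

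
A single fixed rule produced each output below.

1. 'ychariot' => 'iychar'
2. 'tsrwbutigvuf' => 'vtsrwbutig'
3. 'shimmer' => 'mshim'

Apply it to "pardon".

dpar

What's happening: delete the last 2 characters, then move the last character to the front.
On "pardon" that produces "dpar".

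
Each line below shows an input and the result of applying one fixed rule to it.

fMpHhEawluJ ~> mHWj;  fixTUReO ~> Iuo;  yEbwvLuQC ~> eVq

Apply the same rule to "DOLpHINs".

ohS

Each output is the input with this applied: keep one character in every 3, starting at position 2 (positions 2nd, 5th, 8th, ...), then flip the case of every letter.
Applying both steps to "DOLpHINs": "OHs", then "ohS".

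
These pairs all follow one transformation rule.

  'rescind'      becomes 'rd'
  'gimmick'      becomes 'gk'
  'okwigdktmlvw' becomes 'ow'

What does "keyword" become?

kd

The pattern: take characters alternately from the front and the back (1st, last, 2nd, 2nd-last, ...), then keep only the first 2 characters.
Doing the same to "keyword": "kd".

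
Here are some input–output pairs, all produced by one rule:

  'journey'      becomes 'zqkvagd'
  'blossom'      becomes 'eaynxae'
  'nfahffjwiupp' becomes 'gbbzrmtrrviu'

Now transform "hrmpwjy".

ivktdyb

The pattern: move the last 3 characters to the front (rotate right by 3), then shift every letter 12 places forward in the alphabet (wrapping around).
"hrmpwjy" → "ivktdyb".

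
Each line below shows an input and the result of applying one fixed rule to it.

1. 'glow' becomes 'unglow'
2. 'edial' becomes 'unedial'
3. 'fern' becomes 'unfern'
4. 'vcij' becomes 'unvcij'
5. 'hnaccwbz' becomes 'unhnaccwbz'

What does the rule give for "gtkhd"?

Looking at the pairs, the operation is to prepend "un".
Doing the same to "gtkhd": "ungtkhd".

ungtkhd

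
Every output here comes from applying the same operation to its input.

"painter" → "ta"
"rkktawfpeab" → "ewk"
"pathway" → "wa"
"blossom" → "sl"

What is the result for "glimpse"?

pl

In each case the input is transformed by: reverse the string, then keep one character in every 3, starting at position 3 (positions 3rd, 6th, 9th, ...).
On "glimpse": the first step gives "espmilg", and the second then gives "pl".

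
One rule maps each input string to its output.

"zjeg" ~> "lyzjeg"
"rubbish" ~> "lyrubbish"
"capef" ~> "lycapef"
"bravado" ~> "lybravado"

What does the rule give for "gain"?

lygain

The rule is to prepend "ly".
For "gain" the result is "lygain".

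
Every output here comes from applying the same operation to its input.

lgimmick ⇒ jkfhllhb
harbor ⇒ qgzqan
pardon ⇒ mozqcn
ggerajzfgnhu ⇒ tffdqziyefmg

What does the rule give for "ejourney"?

The rule is to move the last character to the front, then shift every letter 1 place backward in the alphabet (wrapping around).
On "ejourney": the first step gives "yejourne", and the second then gives "xdintqmd".

xdintqmd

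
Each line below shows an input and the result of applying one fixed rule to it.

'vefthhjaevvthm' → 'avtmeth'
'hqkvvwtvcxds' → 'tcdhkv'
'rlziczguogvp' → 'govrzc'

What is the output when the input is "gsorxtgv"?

Looking at the pairs, the operation is to swap the front and back halves of the string, then keep every other character starting from the first (positions 1st, 3rd, 5th, ...).
On "gsorxtgv" that produces "xggo".

xggo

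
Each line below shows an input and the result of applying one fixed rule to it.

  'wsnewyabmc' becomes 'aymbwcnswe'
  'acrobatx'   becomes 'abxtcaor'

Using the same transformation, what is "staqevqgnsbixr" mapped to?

In each case the input is transformed by: swap the front and back halves of the string, then swap each adjacent pair of characters (1↔2, 3↔4, ...).
Applying both steps to "staqevqgnsbixr": "gnsbixrstaqevq", then "ngbsxisrateqqv".
(Check on "wsnewyabmc": → "yabmcwsnew" → "aymbwcnswe" ✓)

ngbsxisrateqqv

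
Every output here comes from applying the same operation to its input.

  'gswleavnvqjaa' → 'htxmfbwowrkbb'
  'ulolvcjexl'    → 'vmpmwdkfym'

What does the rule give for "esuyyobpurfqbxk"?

The pattern: shift every letter 1 place forward in the alphabet (wrapping around).
"esuyyobpurfqbxk" → "ftvzzpcqvsgrcyl".

ftvzzpcqvsgrcyl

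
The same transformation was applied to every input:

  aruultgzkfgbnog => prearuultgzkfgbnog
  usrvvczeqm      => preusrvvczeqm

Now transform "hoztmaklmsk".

Rule — prepend "pre".
"hoztmaklmsk" → "prehoztmaklmsk".

prehoztmaklmsk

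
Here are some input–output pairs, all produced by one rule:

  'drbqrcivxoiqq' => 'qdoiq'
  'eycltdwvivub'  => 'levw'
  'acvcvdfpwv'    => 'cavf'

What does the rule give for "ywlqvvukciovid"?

qyiui

Rule — keep one character in every 3, starting at position 1 (positions 1st, 4th, 7th, ...), then swap each adjacent pair of characters (1↔2, 3↔4, ...).
Working it through for "ywlqvvukciovid": intermediate "yquii", final "qyiui".
(Check on "drbqrcivxoiqq": → "dqioq" → "qdoiq" ✓)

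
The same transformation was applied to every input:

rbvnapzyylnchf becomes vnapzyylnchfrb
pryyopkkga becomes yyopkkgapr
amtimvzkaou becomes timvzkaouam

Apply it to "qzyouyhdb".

The transformation: move the first 2 characters to the end (rotate left by 2).
On "qzyouyhdb" that produces "youyhdbqz".

youyhdbqz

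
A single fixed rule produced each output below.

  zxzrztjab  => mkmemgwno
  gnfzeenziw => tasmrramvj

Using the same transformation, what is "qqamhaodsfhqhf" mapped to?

The transformation: shift every letter 13 places forward in the alphabet (wrapping around) — i.e. ROT13.
Applying that to "qqamhaodsfhqhf" gives "ddnzunbqfsudus".

ddnzunbqfsudus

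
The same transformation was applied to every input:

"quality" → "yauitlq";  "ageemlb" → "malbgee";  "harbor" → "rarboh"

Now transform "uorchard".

In each case the input is transformed by: sort the characters into reverse alphabetical order, then take characters alternately from the front and the back (1st, last, 2nd, 2nd-last, ...).
For "uorchard" the result is "uarcrdoh".
(Check on "harbor": → "rrohba" → "rarboh" ✓)

uarcrdoh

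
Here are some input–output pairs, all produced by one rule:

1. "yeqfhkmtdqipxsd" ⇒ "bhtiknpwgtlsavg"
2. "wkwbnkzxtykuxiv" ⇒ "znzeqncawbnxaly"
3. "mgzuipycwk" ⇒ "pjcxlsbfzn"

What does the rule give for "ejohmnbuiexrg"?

hmrkpqexlhauj

Looking at the pairs, the operation is to shift every letter 3 places forward in the alphabet (wrapping around).
For "ejohmnbuiexrg" the result is "hmrkpqexlhauj".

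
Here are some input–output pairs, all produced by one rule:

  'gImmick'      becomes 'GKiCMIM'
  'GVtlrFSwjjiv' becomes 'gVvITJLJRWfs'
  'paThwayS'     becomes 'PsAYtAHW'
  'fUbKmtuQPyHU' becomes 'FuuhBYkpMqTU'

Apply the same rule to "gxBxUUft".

GTXFbuXu

What's happening: take characters alternately from the front and the back (1st, last, 2nd, 2nd-last, ...), then flip the case of every letter.
Applying that to "gxBxUUft" gives "GTXFbuXu".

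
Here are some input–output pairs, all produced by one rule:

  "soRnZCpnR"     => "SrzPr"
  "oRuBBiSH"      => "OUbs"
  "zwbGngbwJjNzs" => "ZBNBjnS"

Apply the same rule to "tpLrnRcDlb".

Looking at the pairs, the operation is to keep every other character starting from the first (positions 1st, 3rd, 5th, ...), then flip the case of every letter.
Starting from "tpLrnRcDlb": after the first operation, "tLncl"; after the second, "TlNCL".

TlNCL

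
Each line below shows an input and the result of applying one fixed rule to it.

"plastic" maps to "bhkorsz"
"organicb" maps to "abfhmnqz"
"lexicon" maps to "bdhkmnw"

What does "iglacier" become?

In each case the input is transformed by: shift every letter 1 place backward in the alphabet (wrapping around), then sort the characters into alphabetical order.
On "iglacier": the first step gives "hfkzbhdq", and the second then gives "bdfhhkqz".

bdfhhkqz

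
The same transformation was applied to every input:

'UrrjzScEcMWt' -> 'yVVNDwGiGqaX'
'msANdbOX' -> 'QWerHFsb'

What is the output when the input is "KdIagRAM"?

oHmEKveq

Rule — shift every letter 4 places forward in the alphabet (wrapping around), then flip the case of every letter.
"KdIagRAM" → "OhMekVEQ" → "oHmEKveq".
(Check on "UrrjzScEcMWt": → "YvvndWgIgQAx" → "yVVNDwGiGqaX" ✓)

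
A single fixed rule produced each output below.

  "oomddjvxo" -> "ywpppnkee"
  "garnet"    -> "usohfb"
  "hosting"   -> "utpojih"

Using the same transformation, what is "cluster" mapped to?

What's happening: sort the characters into reverse alphabetical order, then shift every letter 1 place forward in the alphabet (wrapping around).
For "cluster", step one produces "utsrlec"; step two turns that into "vutsmfd".

vutsmfd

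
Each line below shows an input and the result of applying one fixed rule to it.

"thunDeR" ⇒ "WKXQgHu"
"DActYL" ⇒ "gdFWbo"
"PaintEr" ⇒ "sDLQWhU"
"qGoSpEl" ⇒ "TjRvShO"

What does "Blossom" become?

The rule is to flip the case of every letter, then shift every letter 3 places forward in the alphabet (wrapping around).
Doing the same to "Blossom": "eORVVRP".

eORVVRP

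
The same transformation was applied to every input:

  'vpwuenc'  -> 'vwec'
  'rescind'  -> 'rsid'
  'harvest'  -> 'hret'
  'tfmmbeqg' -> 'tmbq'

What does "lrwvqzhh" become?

Rule — keep every other character starting from the first (positions 1st, 3rd, 5th, ...).
For "lrwvqzhh" the result is "lwqh".

lwqh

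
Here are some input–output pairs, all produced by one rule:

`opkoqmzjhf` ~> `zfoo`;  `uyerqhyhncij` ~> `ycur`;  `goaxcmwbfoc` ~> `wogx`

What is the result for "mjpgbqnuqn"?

nnmg

What's happening: keep one character in every 3, starting at position 1 (positions 1st, 4th, 7th, ...), then move the first 2 characters to the end (rotate left by 2).
"mjpgbqnuqn" → "nnmg".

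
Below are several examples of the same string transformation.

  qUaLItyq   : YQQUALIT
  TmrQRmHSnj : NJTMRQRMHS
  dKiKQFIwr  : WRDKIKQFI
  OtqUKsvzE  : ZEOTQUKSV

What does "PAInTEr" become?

The transformation: move the last 2 characters to the front (rotate right by 2), then convert every letter to uppercase.
Working it through for "PAInTEr": intermediate "ErPAInT", final "ERPAINT".
(Check on "dKiKQFIwr": → "wrdKiKQFI" → "WRDKIKQFI" ✓)

ERPAINT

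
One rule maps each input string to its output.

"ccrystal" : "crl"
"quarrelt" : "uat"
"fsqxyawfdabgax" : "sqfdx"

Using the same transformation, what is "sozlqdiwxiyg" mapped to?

ozwx

In each case the input is transformed by: swap each adjacent pair of characters (1↔2, 3↔4, ...), then keep one character in every 3, starting at position 1 (positions 1st, 4th, 7th, ...).
Applying both steps to "sozlqdiwxiyg": "oslzdqwiixgy", then "ozwx".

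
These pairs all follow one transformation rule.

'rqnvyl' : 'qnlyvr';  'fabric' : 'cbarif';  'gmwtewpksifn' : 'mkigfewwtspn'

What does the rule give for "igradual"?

gdaaurli

The rule is to sort the characters into reverse alphabetical order, then swap the front and back halves of the string.
Working it through for "igradual": intermediate "urligdaa", final "gdaaurli".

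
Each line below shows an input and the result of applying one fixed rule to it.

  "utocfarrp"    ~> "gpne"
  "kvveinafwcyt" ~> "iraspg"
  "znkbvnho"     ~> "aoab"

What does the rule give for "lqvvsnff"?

In each case the input is transformed by: keep every other character starting from the second (positions 2nd, 4th, 6th, ...), then shift every letter 13 places forward in the alphabet (wrapping around) — i.e. ROT13.
For "lqvvsnff", step one produces "qvnf"; step two turns that into "dias".

dias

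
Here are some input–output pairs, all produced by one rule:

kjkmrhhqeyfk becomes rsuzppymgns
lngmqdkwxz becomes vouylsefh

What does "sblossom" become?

The pattern: delete the first character, then shift every letter 8 places forward in the alphabet (wrapping around).
On "sblossom": the first step gives "blossom", and the second then gives "jtwaawu".

jtwaawu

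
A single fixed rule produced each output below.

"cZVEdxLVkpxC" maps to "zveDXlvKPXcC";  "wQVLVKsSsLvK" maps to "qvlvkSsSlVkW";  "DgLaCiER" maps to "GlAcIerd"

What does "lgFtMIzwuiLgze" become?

In each case the input is transformed by: flip the case of every letter, then move the first character to the end.
Starting from "lgFtMIzwuiLgze": after the first operation, "LGfTmiZWUIlGZE"; after the second, "GfTmiZWUIlGZEL".

GfTmiZWUIlGZEL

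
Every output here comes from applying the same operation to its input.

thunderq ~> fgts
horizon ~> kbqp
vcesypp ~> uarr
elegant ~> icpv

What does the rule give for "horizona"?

bqpc

The rule is to shift every letter 2 places forward in the alphabet (wrapping around), then keep only the last 4 characters.
Starting from "horizona": after the first operation, "jqtkbqpc"; after the second, "bqpc".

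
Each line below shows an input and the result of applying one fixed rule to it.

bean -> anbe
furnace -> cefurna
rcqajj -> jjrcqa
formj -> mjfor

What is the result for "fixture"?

refixtu

The pattern: move the last 2 characters to the front (rotate right by 2).
Doing the same to "fixture": "refixtu".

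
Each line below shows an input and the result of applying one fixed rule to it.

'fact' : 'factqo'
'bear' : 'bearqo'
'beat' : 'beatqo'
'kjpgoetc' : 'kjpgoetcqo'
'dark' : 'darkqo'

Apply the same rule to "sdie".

The rule is to append "qo".
"sdie" → "sdieqo".

sdieqo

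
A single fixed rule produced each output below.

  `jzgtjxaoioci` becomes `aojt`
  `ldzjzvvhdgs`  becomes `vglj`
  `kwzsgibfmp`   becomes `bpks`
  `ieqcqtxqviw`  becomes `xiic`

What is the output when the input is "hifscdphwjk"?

The transformation: keep one character in every 3, starting at position 1 (positions 1st, 4th, 7th, ...), then swap the front and back halves of the string.
Starting from "hifscdphwjk": after the first operation, "hspj"; after the second, "pjhs".

pjhs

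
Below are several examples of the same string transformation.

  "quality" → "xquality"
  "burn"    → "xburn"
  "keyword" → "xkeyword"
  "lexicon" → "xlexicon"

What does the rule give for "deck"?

What's happening: prepend "x".
"deck" → "xdeck".

xdeck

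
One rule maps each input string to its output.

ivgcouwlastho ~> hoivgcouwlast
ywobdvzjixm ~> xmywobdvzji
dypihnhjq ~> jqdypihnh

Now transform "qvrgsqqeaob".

What's happening: move the last 2 characters to the front (rotate right by 2).
Applying that to "qvrgsqqeaob" gives "obqvrgsqqea".

obqvrgsqqea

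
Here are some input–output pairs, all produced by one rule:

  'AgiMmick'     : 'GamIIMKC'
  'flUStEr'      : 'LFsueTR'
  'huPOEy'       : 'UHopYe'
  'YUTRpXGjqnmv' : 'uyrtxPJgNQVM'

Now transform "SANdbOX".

asDnoBx

In each case the input is transformed by: flip the case of every letter, then swap each adjacent pair of characters (1↔2, 3↔4, ...).
On "SANdbOX" that produces "asDnoBx".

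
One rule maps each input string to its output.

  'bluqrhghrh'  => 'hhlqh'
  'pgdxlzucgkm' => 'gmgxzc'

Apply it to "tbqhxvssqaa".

The pattern: move the last 3 characters to the front (rotate right by 3), then keep every other character starting from the first (positions 1st, 3rd, 5th, ...).
Applying both steps to "tbqhxvssqaa": "qaatbqhxvss", then "qabhvs".

qabhvs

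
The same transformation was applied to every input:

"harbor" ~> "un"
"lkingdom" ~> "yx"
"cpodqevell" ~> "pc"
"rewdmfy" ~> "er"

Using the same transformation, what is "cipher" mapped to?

The pattern: shift every letter 13 places forward in the alphabet (wrapping around) — i.e. ROT13, then keep only the first 2 characters.
For "cipher", step one produces "pvcure"; step two turns that into "pv".

pv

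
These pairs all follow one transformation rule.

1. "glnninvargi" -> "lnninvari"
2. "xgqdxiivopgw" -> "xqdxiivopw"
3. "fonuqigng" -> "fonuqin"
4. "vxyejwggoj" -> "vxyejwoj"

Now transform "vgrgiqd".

The transformation: remove every "g".
On "vgrgiqd" that produces "vriqd".

vriqd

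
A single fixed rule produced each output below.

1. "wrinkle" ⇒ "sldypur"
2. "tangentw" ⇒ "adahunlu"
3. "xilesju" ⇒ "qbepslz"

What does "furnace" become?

The transformation: move the last 2 characters to the front (rotate right by 2), then shift every letter 7 places forward in the alphabet (wrapping around).
Applying both steps to "furnace": "cefurna", then "jlmbyuh".

jlmbyuh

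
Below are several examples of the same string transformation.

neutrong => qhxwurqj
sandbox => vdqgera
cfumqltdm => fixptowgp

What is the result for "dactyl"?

gdfwbo

Each output is the input with this applied: shift every letter 3 places forward in the alphabet (wrapping around).
"dactyl" → "gdfwbo".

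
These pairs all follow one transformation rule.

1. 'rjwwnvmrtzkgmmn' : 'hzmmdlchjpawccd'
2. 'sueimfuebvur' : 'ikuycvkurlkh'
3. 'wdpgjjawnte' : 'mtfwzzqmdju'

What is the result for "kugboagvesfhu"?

Looking at the pairs, the operation is to shift every letter 10 places backward in the alphabet (wrapping around).
"kugboagvesfhu" → "akwreqwluivxk".

akwreqwluivxk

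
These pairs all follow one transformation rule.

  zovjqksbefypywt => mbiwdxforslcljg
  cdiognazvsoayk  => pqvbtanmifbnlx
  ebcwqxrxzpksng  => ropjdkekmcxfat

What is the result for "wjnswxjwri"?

Looking at the pairs, the operation is to shift every letter 13 places forward in the alphabet (wrapping around) — i.e. ROT13.
"wjnswxjwri" → "jwafjkwjev".

jwafjkwjev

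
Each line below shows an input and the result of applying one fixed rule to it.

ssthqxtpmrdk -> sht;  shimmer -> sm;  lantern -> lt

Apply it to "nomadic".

na

The rule is to keep one character in every 3, starting at position 1 (positions 1st, 4th, 7th, ...), then delete the last character.
"nomadic" → "nac" → "na".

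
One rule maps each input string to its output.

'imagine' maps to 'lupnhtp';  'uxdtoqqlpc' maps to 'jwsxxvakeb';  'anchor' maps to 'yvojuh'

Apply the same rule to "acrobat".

ahivyjh

Each output is the input with this applied: reverse the string, then shift every letter 7 places forward in the alphabet (wrapping around).
Starting from "acrobat": after the first operation, "taborca"; after the second, "ahivyjh".
(Check on "uxdtoqqlpc": → "cplqqotdxu" → "jwsxxvakeb" ✓)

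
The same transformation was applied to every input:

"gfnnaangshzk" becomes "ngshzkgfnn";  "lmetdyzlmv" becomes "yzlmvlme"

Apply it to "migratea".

In each case the input is transformed by: swap the front and back halves of the string, then delete the last 2 characters.
Working it through for "migratea": intermediate "ateamigr", final "ateami".

ateami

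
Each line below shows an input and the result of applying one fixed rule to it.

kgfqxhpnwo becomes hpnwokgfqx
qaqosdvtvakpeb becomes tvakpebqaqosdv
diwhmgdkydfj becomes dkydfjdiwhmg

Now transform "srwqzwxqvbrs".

xqvbrssrwqzw

Rule — swap the front and back halves of the string.
So "srwqzwxqvbrs" becomes "xqvbrssrwqzw".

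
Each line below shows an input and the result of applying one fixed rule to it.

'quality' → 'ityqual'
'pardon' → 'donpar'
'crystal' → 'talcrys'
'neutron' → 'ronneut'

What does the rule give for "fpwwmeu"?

Rule — move the last 3 characters to the front (rotate right by 3).
So "fpwwmeu" becomes "meufpww".

meufpww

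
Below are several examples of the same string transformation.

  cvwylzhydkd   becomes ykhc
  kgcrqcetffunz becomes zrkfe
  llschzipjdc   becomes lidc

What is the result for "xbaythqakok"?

yxqo

The rule is to keep one character in every 3, starting at position 1 (positions 1st, 4th, 7th, ...), then sort the characters into reverse alphabetical order.
"xbaythqakok" → "xyqo" → "yxqo".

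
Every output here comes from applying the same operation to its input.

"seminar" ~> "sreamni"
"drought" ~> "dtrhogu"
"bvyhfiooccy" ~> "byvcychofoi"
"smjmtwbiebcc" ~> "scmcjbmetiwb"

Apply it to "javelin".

Rule — take characters alternately from the front and the back (1st, last, 2nd, 2nd-last, ...).
So "javelin" becomes "jnaivle".

jnaivle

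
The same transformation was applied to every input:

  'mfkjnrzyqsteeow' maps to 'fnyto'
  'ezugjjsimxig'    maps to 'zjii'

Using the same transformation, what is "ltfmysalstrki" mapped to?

tylr

The transformation: keep one character in every 3, starting at position 2 (positions 2nd, 5th, 8th, ...).
On "ltfmysalstrki" that produces "tylr".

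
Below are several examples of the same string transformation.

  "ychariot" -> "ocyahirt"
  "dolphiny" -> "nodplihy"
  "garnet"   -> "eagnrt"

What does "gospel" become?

eogpsl

In each case the input is transformed by: swap each adjacent pair of characters (1↔2, 3↔4, ...), then move the last character to the front.
Applying that to "gospel" gives "eogpsl".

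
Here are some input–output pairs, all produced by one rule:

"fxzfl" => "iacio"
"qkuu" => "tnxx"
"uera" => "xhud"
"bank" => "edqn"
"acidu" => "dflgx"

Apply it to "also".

In each case the input is transformed by: shift every letter 3 places forward in the alphabet (wrapping around).
Doing the same to "also": "dovr".

dovr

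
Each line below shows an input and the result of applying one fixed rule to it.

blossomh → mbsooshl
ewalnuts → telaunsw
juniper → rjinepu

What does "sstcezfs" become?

The transformation: swap each adjacent pair of characters (1↔2, 3↔4, ...), then swap the first and last characters.
On "sstcezfs": the first step gives "ssctzesf", and the second then gives "fsctzess".

fsctzess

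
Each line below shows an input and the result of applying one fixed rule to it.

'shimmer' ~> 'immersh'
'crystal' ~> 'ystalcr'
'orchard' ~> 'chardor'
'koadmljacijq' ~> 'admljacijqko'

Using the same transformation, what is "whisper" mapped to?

isperwh

The rule is to move the first 2 characters to the end (rotate left by 2).
"whisper" → "isperwh".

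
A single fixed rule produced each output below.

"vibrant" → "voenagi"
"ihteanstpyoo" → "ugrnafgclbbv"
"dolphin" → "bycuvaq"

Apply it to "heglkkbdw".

rtyxxoqju

The transformation: move the first character to the end, then shift every letter 13 places forward in the alphabet (wrapping around) — i.e. ROT13.
Applying both steps to "heglkkbdw": "eglkkbdwh", then "rtyxxoqju".
(Check on "vibrant": → "ibrantv" → "voenagi" ✓)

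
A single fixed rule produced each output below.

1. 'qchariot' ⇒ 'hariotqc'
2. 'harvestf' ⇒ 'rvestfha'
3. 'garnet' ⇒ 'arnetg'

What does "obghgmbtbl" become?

Rule — move the last 2 characters to the front (rotate right by 2), then swap the front and back halves of the string.
For "obghgmbtbl", step one produces "blobghgmbt"; step two turns that into "hgmbtblobg".

hgmbtblobg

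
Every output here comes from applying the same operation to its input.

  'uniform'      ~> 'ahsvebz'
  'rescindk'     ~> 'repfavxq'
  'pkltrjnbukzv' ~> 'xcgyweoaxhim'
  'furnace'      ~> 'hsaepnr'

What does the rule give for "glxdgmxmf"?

ytqkztzks

The pattern: swap each adjacent pair of characters (1↔2, 3↔4, ...), then shift every letter 13 places forward in the alphabet (wrapping around) — i.e. ROT13.
Applying that to "glxdgmxmf" gives "ytqkztzks".
(Check on "furnace": → "ufnrcae" → "hsaepnr" ✓)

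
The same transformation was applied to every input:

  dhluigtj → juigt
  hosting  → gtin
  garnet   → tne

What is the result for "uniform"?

mfor

Each output is the input with this applied: delete the first 3 characters, then move the last character to the front.
Applying both steps to "uniform": "form", then "mfor".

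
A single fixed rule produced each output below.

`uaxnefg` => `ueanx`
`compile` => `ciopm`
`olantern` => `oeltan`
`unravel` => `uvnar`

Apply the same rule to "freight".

Looking at the pairs, the operation is to delete the last 2 characters, then take characters alternately from the front and the back (1st, last, 2nd, 2nd-last, ...).
Working it through for "freight": intermediate "freig", final "fgrie".

fgrie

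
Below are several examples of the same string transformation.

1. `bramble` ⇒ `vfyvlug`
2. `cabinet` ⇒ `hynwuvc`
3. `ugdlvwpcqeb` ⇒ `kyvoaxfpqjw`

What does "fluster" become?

The pattern: shift every letter 6 places backward in the alphabet (wrapping around), then move the last 3 characters to the front (rotate right by 3).
Applying both steps to "fluster": "zfomnyl", then "nylzfom".

nylzfom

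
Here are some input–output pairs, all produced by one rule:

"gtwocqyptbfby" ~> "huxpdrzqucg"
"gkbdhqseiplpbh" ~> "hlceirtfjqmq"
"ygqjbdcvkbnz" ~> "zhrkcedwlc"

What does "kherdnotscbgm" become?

Looking at the pairs, the operation is to shift every letter 1 place forward in the alphabet (wrapping around), then delete the last 2 characters.
Doing the same to "kherdnotscbgm": "lifseoputdc".
(Check on "gtwocqyptbfby": → "huxpdrzqucgcz" → "huxpdrzqucg" ✓)

lifseoputdc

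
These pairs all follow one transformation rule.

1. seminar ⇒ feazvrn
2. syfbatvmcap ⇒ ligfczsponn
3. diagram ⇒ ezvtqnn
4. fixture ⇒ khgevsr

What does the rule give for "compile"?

Looking at the pairs, the operation is to sort the characters into reverse alphabetical order, then shift every letter 13 places forward in the alphabet (wrapping around) — i.e. ROT13.
Starting from "compile": after the first operation, "pomliec"; after the second, "cbzyvrp".

cbzyvrp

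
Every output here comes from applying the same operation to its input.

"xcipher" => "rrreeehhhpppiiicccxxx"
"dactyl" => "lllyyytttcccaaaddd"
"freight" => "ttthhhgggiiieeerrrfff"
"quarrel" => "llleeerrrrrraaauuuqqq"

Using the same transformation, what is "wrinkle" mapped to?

In each case the input is transformed by: reverse the string, then repeat every character 3 times.
Starting from "wrinkle": after the first operation, "elknirw"; after the second, "eeelllkkknnniiirrrwww".

eeelllkkknnniiirrrwww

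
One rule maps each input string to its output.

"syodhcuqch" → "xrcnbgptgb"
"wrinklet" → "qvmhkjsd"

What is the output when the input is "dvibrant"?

The pattern: swap each adjacent pair of characters (1↔2, 3↔4, ...), then shift every letter 1 place backward in the alphabet (wrapping around).
Working it through for "dvibrant": intermediate "vdbiartn", final "ucahzqsm".
(Check on "wrinklet": → "rwnilkte" → "qvmhkjsd" ✓)

ucahzqsm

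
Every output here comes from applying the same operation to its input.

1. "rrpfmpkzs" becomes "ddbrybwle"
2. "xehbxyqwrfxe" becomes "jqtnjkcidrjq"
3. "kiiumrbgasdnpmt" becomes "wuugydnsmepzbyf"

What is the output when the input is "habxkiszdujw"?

tmnjwuelpgvi

Looking at the pairs, the operation is to shift every letter 12 places forward in the alphabet (wrapping around).
"habxkiszdujw" → "tmnjwuelpgvi".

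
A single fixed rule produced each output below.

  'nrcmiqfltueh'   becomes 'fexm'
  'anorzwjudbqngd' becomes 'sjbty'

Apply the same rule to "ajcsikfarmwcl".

skxed

The rule is to shift every letter 8 places backward in the alphabet (wrapping around), then keep one character in every 3, starting at position 1 (positions 1st, 4th, 7th, ...).
Doing the same to "ajcsikfarmwcl": "skxed".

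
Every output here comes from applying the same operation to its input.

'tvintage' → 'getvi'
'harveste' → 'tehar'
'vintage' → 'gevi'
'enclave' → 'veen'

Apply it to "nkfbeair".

Rule — move the last 2 characters to the front (rotate right by 2), then delete the last 3 characters.
Working it through for "nkfbeair": intermediate "irnkfbea", final "irnkf".

irnkf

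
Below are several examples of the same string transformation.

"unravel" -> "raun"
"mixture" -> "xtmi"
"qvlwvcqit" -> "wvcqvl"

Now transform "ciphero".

phci

The transformation: delete the last 3 characters, then swap the front and back halves of the string.
Starting from "ciphero": after the first operation, "ciph"; after the second, "phci".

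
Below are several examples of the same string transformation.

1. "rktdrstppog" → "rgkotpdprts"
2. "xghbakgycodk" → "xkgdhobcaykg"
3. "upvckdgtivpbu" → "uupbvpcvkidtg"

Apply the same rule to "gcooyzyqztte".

The rule is to take characters alternately from the front and the back (1st, last, 2nd, 2nd-last, ...).
For "gcooyzyqztte" the result is "gectotozyqzy".

gectotozyqzy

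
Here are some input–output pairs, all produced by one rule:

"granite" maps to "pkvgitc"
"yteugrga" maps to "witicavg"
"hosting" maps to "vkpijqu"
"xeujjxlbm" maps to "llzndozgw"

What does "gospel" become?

rgniqu

The rule is to move the first 3 characters to the end (rotate left by 3), then shift every letter 2 places forward in the alphabet (wrapping around).
"gospel" → "pelgos" → "rgniqu".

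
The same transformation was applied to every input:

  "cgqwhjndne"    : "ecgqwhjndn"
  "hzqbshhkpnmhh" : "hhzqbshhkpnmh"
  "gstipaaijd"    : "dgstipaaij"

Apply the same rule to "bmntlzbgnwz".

zbmntlzbgnw

In each case the input is transformed by: move the last character to the front.
So "bmntlzbgnwz" becomes "zbmntlzbgnw".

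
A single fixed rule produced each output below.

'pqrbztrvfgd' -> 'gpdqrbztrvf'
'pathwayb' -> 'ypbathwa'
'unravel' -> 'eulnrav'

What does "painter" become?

The pattern: swap the first and last characters, then move the last 2 characters to the front (rotate right by 2).
On "painter": the first step gives "raintep", and the second then gives "epraint".

epraint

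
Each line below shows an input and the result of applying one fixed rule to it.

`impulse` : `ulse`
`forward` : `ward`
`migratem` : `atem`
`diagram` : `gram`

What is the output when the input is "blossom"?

The rule is to keep only the last 4 characters.
For "blossom" the result is "ssom".

ssom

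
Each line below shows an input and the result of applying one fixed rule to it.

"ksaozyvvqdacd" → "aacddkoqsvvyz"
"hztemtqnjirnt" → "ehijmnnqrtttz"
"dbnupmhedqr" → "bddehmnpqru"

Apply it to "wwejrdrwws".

Rule — sort the characters into alphabetical order.
On "wwejrdrwws" that produces "dejrrswwww".

dejrrswwww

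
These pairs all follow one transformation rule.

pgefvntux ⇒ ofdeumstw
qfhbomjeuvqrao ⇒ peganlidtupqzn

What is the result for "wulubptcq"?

Rule — shift every letter 1 place backward in the alphabet (wrapping around).
On "wulubptcq" that produces "vtktaosbp".

vtktaosbp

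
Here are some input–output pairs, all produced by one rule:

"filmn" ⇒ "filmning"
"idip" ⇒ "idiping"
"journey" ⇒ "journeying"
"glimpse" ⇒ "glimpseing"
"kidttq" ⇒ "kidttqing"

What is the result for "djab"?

djabing

The transformation: append "ing".
Applying that to "djab" gives "djabing".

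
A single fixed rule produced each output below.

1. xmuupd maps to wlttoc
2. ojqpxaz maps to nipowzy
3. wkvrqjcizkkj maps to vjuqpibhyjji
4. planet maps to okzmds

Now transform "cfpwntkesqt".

Each output is the input with this applied: shift every letter 1 place backward in the alphabet (wrapping around).
For "cfpwntkesqt" the result is "beovmsjdrps".

beovmsjdrps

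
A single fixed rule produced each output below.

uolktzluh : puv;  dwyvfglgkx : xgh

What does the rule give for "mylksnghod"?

zti

Rule — keep one character in every 3, starting at position 2 (positions 2nd, 5th, 8th, ...), then shift every letter 1 place forward in the alphabet (wrapping around).
Applying both steps to "mylksnghod": "ysh", then "zti".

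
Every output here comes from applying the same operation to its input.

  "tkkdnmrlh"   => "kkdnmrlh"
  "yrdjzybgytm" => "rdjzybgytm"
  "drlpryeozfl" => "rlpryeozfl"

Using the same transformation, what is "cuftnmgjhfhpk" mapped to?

uftnmgjhfhpk

The pattern: delete the first character.
Doing the same to "cuftnmgjhfhpk": "uftnmgjhfhpk".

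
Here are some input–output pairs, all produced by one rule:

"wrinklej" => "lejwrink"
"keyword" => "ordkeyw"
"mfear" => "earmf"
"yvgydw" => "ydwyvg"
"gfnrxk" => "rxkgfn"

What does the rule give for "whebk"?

The rule is to move the last 3 characters to the front (rotate right by 3).
For "whebk" the result is "ebkwh".

ebkwh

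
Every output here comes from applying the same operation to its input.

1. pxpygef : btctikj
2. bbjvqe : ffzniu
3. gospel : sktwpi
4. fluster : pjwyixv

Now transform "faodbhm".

In each case the input is transformed by: swap each adjacent pair of characters (1↔2, 3↔4, ...), then shift every letter 4 places forward in the alphabet (wrapping around).
On "faodbhm": the first step gives "afdohbm", and the second then gives "ejhslfq".

ejhslfq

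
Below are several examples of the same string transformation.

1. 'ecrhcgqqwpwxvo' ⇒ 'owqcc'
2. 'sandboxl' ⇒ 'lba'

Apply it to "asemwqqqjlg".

The rule is to keep one character in every 3, starting at position 2 (positions 2nd, 5th, 8th, ...), then reverse the string.
Starting from "asemwqqqjlg": after the first operation, "swqg"; after the second, "gqws".

gqws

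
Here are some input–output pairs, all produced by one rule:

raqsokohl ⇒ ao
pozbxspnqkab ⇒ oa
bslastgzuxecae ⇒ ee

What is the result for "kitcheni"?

Each output is the input with this applied: keep one character in every 3, starting at position 2 (positions 2nd, 5th, 8th, ...), then keep only the vowels.
On "kitcheni" that produces "ii".

ii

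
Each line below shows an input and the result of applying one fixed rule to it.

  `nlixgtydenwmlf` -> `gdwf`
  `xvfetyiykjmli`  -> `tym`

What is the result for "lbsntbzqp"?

tq

The transformation: keep one character in every 3, starting at position 2 (positions 2nd, 5th, 8th, ...), then delete the first character.
Applying both steps to "lbsntbzqp": "btq", then "tq".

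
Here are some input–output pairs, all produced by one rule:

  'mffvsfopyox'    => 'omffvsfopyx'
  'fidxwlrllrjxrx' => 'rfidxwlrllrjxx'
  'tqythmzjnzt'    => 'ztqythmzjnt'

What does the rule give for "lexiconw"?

Rule — move the last character to the front, then swap the first and last characters.
"lexiconw" → "wlexicon" → "nlexicow".
(Check on "mffvsfopyox": → "xmffvsfopyo" → "omffvsfopyx" ✓)

nlexicow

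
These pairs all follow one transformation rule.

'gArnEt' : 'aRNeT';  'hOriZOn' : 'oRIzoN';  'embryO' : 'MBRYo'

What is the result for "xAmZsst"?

aMzSST

Rule — delete the first character, then flip the case of every letter.
Starting from "xAmZsst": after the first operation, "AmZsst"; after the second, "aMzSST".
(Check on "embryO": → "mbryO" → "MBRYo" ✓)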